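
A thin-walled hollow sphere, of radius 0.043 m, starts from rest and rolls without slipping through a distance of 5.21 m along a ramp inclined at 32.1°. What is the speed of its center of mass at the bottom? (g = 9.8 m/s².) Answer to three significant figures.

Here I = (2/3)MR², so the shape factor k = I/(MR²) = 2/3.
Pure rolling means v = ωR; then KE = ½Mv² + ½I(v/R)² = ½(1+k)Mv² = (5/6)Mv².
The vertical drop is h = L sinθ = 5.21 × sin32.1° = 2.769 m.
Energy conservation: Mgh = (5/6)Mv², so v = √(2gh/(1+k)) = √(2 × 9.8 × 2.769 / 1.667) ≈ 5.71 m/s.

v ≈ 5.71 m/s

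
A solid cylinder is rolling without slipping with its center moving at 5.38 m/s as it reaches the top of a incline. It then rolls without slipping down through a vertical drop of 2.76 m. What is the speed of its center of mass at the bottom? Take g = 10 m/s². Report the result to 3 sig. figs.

The moment of inertia is (1/2)MR², giving k ≡ I/(MR²) = 0.5.
Rolling without slipping gives ω = v/R, so the total kinetic energy is ½Mv² + ½Iω² = ½(1+k)Mv² = (3/4)Mv².
Energy conservation: (3/4)Mv₀² + Mgh = (3/4)Mv², so v² = v₀² + 2gh/(1+k).
v = √(5.38² + 2×10×2.76/1.5) = √65.74 ≈ 8.11 m/s.

v ≈ 8.11 m/s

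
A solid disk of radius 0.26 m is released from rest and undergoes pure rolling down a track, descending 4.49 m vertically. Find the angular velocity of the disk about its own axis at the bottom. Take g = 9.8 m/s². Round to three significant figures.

The moment of inertia is (1/2)MR², giving k ≡ I/(MR²) = 0.5.
Since it rolls without slipping, ω = v/R and KE = ½Mv² + ½Iω² = ½(1+k)Mv² = (3/4)Mv².
Energy conservation Mgh = ½(1+k)Mv² gives v = √(2gh/(1+k)) = √(2 × 9.8 × 4.49 / 1.5) = 7.66 m/s.
Then ω = v/R = 7.66 / 0.26 ≈ 29.5 rad/s.

ω ≈ 29.5 rad/s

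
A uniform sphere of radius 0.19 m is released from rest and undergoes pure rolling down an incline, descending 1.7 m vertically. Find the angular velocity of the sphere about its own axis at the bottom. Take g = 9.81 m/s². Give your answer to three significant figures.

ω ≈ 25.7 rad/s

For this body I = (2/5)MR², i.e. k = I/(MR²) = 0.4.
Since it rolls without slipping, ω = v/R and KE = ½Mv² + ½Iω² = ½(1+k)Mv² = (7/10)Mv².
Energy conservation Mgh = ½(1+k)Mv² gives v = √(2gh/(1+k)) = √(2 × 9.81 × 1.7 / 1.4) = 4.881 m/s.
The angular speed follows from ω = v/R = 4.881/0.19 ≈ 25.7 rad/s.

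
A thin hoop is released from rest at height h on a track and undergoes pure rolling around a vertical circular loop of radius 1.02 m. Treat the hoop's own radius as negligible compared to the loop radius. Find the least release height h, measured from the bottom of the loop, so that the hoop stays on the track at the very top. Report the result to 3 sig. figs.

h_min ≈ 3.06 m

For this body I = MR², i.e. k = I/(MR²) = 1.
At the top, contact is just lost when gravity alone supplies the centripetal force: Mg = Mv_top²/r, i.e. v_top² = gr.
With ω = v/R, the kinetic energy at speed v is ½(1+k)Mv² = Mv².
Energy conservation from release (height h) to the top (height 2r): Mgh = Mg(2r) + M·gr.
Thus h_min = 2r + (1+k)r/2 = r(2 + 2/2) = 1.02 × 3 ≈ 3.06 m.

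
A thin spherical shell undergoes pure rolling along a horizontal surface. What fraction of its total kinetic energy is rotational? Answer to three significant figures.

fraction ≈ 0.400

For this body I = (2/3)MR², i.e. k = I/(MR²) = 2/3.
With ω = v/R, KE_trans = ½Mv² and KE_rot = ½Iω² = ½kMv², so KE_total = ½(1+k)Mv².
The rotational fraction is therefore k/(1+k) = (2/3)/1.667 ≈ 0.400.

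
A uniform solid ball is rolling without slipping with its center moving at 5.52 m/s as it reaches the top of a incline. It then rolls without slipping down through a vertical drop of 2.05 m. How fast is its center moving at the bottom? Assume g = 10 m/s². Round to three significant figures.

Here I = (2/5)MR², so the shape factor k = I/(MR²) = 0.4.
The rolling condition ω = v/R makes the rotational term ½I(v/R)² = ½kMv², so KE_total = ½(1+k)Mv² = (7/10)Mv².
Energy conservation: (7/10)Mv₀² + Mgh = (7/10)Mv², so v² = v₀² + 2gh/(1+k).
v = √(5.52² + 2×10×2.05/1.4) = √59.76 ≈ 7.73 m/s.

v ≈ 7.73 m/s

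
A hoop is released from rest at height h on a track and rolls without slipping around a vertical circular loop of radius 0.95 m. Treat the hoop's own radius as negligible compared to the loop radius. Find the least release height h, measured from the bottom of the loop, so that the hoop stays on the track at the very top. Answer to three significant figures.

For this body I = MR², i.e. k = I/(MR²) = 1.
At the top, contact is just lost when gravity alone supplies the centripetal force: Mg = Mv_top²/r, i.e. v_top² = gr.
With ω = v/R, the kinetic energy at speed v is ½(1+k)Mv² = Mv².
Energy conservation from release (height h) to the top (height 2r): Mgh = Mg(2r) + M·gr.
Thus h_min = 2r + (1+k)r/2 = r(2 + 2/2) = 0.95 × 3 ≈ 2.85 m.

h_min ≈ 2.85 m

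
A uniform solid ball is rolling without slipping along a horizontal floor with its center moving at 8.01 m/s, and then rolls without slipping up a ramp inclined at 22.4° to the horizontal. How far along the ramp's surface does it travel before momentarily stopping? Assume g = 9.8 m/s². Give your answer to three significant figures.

d ≈ 12.0 m

With I = (2/5)MR², the ratio k = I/(MR²) is 0.4.
Pure rolling means v = ωR; then KE = ½Mv² + ½I(v/R)² = ½(1+k)Mv² = (7/10)Mv².
Setting this equal to Mgh gives the vertical rise h = (1+k)v₀²/(2g) = 1.4×8.01²/(2×9.8) = 4.583 m.
Along the incline, d = h/sinθ = 4.583/sin22.4° ≈ 12.0 m.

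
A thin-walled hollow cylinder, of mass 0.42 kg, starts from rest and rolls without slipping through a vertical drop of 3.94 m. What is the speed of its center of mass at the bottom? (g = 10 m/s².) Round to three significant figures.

With I = MR², the ratio k = I/(MR²) is 1.
Pure rolling means v = ωR; then KE = ½Mv² + ½I(v/R)² = ½(1+k)Mv² = Mv².
Setting Mgh = Mv² gives v = √(2gh/(1+k)) = √(2·10·3.94/2) ≈ 6.28 m/s.

v ≈ 6.28 m/s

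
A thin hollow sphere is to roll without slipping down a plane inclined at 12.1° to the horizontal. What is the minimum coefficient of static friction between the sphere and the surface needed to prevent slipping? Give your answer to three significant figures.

μ_min ≈ 0.0858

The moment of inertia is (2/3)MR², giving k ≡ I/(MR²) = 2/3.
Translational: Mg sinθ − f = Ma. Rotational about the CM: fR = Iα = kMRa, so f = kMa.
These give a = g sinθ/(1+k) and the required friction f = kMg sinθ/(1+k).
The normal force is N = Mg cosθ, so μ_min = f/N = k tanθ/(1+k).
μ_min = (2/3) × tan12.1° / 1.667 ≈ 0.0858.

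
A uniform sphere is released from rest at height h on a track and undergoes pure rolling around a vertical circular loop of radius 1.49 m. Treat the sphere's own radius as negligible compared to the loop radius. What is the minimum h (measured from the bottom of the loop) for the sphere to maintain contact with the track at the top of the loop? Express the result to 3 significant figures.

h_min ≈ 4.02 m

For this body I = (2/5)MR², i.e. k = I/(MR²) = 0.4.
At the top of the loop, the minimum-contact condition is Mg = Mv_top²/r, so v_top² = gr.
With ω = v/R, the kinetic energy at speed v is ½(1+k)Mv² = (7/10)Mv².
Energy conservation from release (height h) to the top (height 2r): Mgh = Mg(2r) + (7/10)M·gr.
Thus h_min = 2r + (1+k)r/2 = r(2 + 1.4/2) = 1.49 × 2.7 ≈ 4.02 m.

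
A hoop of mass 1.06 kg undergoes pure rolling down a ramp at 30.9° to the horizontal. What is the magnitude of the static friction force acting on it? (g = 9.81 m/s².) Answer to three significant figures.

For this body I = MR², i.e. k = I/(MR²) = 1.
Along the incline Mg sinθ − f = Ma, and torque about the center fR = Iα = kMR²(a/R) gives f = kMa.
Combining, a = g sinθ/(1+k) and f = kMa = kMg sinθ/(1+k).
f = 1 × 1.06 × 9.81 × sin30.9° / 2 ≈ 2.67 N.

f ≈ 2.67 N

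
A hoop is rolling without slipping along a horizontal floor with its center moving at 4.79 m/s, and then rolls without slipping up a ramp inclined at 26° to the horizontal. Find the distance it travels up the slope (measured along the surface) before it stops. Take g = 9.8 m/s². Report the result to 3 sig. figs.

d ≈ 5.34 m

For this body I = MR², i.e. k = I/(MR²) = 1.
Rolling without slipping gives ω = v/R, so the total kinetic energy is ½Mv² + ½Iω² = ½(1+k)Mv² = Mv².
Setting this equal to Mgh gives the vertical rise h = (1+k)v₀²/(2g) = 2×4.79²/(2×9.8) = 2.341 m.
The distance along the slope is d = h/sinθ = 2.341/sin26° ≈ 5.34 m.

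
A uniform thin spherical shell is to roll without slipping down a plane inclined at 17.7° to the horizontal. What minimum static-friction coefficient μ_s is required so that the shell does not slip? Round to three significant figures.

For this body I = (2/3)MR², i.e. k = I/(MR²) = 2/3.
Translational: Mg sinθ − f = Ma. Rotational about the CM: fR = Iα = kMRa, so f = kMa.
These give a = g sinθ/(1+k) and the required friction f = kMg sinθ/(1+k).
The normal force is N = Mg cosθ, so μ_min = f/N = k tanθ/(1+k).
μ_min = (2/3) × tan17.7° / 1.667 ≈ 0.128.

μ_min ≈ 0.128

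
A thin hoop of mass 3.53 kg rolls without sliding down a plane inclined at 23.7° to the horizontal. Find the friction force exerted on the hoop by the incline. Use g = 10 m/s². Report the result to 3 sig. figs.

Here I = MR², so the shape factor k = I/(MR²) = 1.
Translational: Mg sinθ − f = Ma. Rotational about the CM: fR = Iα = kMRa, so f = kMa.
Combining, a = g sinθ/(1+k) and f = kMa = kMg sinθ/(1+k).
f = 1 × 3.53 × 10 × sin23.7° / 2 ≈ 7.09 N.

f ≈ 7.09 N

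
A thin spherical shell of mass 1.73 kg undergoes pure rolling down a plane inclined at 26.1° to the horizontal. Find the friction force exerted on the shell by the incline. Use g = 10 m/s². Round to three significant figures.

f ≈ 3.04 N

The moment of inertia is (2/3)MR², giving k ≡ I/(MR²) = 2/3.
Newton's second law down the slope: Mg sinθ − f = Ma. The torque equation fR = Iα (with α = a/R) gives f = kMa.
Combining, a = g sinθ/(1+k) and f = kMa = kMg sinθ/(1+k).
f = (2/3) × 1.73 × 10 × sin26.1° / 1.667 ≈ 3.04 N.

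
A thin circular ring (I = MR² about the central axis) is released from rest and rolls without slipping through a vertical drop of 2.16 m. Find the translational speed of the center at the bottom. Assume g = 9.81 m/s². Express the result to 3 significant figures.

v ≈ 4.60 m/s

For this body I = MR², i.e. k = I/(MR²) = 1.
The rolling condition ω = v/R makes the rotational term ½I(v/R)² = ½kMv², so KE_total = ½(1+k)Mv² = Mv².
Energy conservation: Mgh = Mv², so v = √(2gh/(1+k)) = √(2 × 9.81 × 2.16 / 2) ≈ 4.60 m/s.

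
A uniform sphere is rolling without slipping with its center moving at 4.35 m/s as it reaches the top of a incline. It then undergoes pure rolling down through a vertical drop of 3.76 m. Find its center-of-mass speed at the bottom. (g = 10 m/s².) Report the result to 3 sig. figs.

With I = (2/5)MR², the ratio k = I/(MR²) is 0.4.
Pure rolling means v = ωR; then KE = ½Mv² + ½I(v/R)² = ½(1+k)Mv² = (7/10)Mv².
Conserving energy between top and bottom: (7/10)Mv² = (7/10)Mv₀² + Mgh, hence v² = v₀² + 2gh/(1+k).
v = √(4.35² + 2×10×3.76/1.4) = √72.64 ≈ 8.52 m/s.

v ≈ 8.52 m/s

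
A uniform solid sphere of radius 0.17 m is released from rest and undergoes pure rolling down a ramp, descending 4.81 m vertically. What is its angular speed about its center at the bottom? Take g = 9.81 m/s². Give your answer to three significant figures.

The moment of inertia is (2/5)MR², giving k ≡ I/(MR²) = 0.4.
Since it rolls without slipping, ω = v/R and KE = ½Mv² + ½Iω² = ½(1+k)Mv² = (7/10)Mv².
Energy conservation Mgh = ½(1+k)Mv² gives v = √(2gh/(1+k)) = √(2 × 9.81 × 4.81 / 1.4) = 8.21 m/s.
Then ω = v/R = 8.21 / 0.17 ≈ 48.3 rad/s.

ω ≈ 48.3 rad/s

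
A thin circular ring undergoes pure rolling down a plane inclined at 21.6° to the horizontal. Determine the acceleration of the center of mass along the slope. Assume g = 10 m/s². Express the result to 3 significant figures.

For this body I = MR², i.e. k = I/(MR²) = 1.
Newton's second law down the slope: Mg sinθ − f = Ma. The torque equation fR = Iα (with α = a/R) gives f = kMa.
Eliminating f: Mg sinθ = (1+k)Ma, so a = g sinθ/(1+k) = 10 × sin21.6° / 2 ≈ 1.84 m/s².

a ≈ 1.84 m/s²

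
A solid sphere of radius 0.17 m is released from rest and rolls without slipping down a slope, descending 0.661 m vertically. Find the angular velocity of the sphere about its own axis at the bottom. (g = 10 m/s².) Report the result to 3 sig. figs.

ω ≈ 18.1 rad/s

The moment of inertia is (2/5)MR², giving k ≡ I/(MR²) = 0.4.
Pure rolling means v = ωR; then KE = ½Mv² + ½I(v/R)² = ½(1+k)Mv² = (7/10)Mv².
Energy conservation Mgh = ½(1+k)Mv² gives v = √(2gh/(1+k)) = √(2 × 10 × 0.661 / 1.4) = 3.073 m/s.
Then ω = v/R = 3.073 / 0.17 ≈ 18.1 rad/s.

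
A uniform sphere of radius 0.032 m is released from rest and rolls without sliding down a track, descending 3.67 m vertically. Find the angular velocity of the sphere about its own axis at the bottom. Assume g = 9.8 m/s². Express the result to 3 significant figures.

The moment of inertia is (2/5)MR², giving k ≡ I/(MR²) = 0.4.
Since it rolls without slipping, ω = v/R and KE = ½Mv² + ½Iω² = ½(1+k)Mv² = (7/10)Mv².
Energy conservation Mgh = ½(1+k)Mv² gives v = √(2gh/(1+k)) = √(2 × 9.8 × 3.67 / 1.4) = 7.168 m/s.
Then ω = v/R = 7.168 / 0.032 ≈ 224 rad/s.

ω ≈ 224 rad/s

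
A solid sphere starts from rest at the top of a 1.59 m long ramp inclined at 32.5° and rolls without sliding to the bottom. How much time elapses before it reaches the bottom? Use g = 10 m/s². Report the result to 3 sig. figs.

With I = (2/5)MR², the ratio k = I/(MR²) is 0.4.
Along the incline Mg sinθ − f = Ma, and torque about the center fR = Iα = kMR²(a/R) gives f = kMa.
Hence a = g sinθ/(1+k) = 10×sin32.5°/1.4 = 3.838 m/s².
Starting from rest, L = ½at², so t = √(2L/a) = √(2×1.59/3.838) ≈ 0.910 s.

t ≈ 0.910 s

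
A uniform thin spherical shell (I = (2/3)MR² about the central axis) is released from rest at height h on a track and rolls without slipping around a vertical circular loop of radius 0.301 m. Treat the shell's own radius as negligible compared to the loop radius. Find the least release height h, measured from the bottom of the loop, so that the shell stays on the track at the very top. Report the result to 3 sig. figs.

h_min ≈ 0.853 m

Here I = (2/3)MR², so the shape factor k = I/(MR²) = 2/3.
At the top, contact is just lost when gravity alone supplies the centripetal force: Mg = Mv_top²/r, i.e. v_top² = gr.
With ω = v/R, the kinetic energy at speed v is ½(1+k)Mv² = (5/6)Mv².
Energy conservation from release (height h) to the top (height 2r): Mgh = Mg(2r) + (5/6)M·gr.
Thus h_min = 2r + (1+k)r/2 = r(2 + 1.667/2) = 0.301 × 2.833 ≈ 0.853 m.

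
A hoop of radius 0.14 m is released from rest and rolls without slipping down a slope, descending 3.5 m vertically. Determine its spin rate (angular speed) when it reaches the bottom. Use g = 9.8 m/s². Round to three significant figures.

ω ≈ 41.8 rad/s

The moment of inertia is MR², giving k ≡ I/(MR²) = 1.
The rolling condition ω = v/R makes the rotational term ½I(v/R)² = ½kMv², so KE_total = ½(1+k)Mv² = Mv².
Energy conservation Mgh = ½(1+k)Mv² gives v = √(2gh/(1+k)) = √(2 × 9.8 × 3.5 / 2) = 5.857 m/s.
Then ω = v/R = 5.857 / 0.14 ≈ 41.8 rad/s.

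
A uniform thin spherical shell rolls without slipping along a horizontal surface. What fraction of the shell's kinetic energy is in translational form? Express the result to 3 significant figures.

With I = (2/3)MR², the ratio k = I/(MR²) is 2/3.
With ω = v/R, KE_trans = ½Mv² and KE_rot = ½Iω² = ½kMv², so KE_total = ½(1+k)Mv².
The translational fraction is therefore 1/(1+k) = 1/1.667 ≈ 0.600.

fraction ≈ 0.600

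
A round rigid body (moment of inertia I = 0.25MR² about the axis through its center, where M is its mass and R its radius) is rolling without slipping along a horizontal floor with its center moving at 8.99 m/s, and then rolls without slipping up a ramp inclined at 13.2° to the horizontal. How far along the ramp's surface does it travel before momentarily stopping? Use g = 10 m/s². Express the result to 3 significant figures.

Here I = 0.25MR², so the shape factor k = I/(MR²) = 0.25.
Rolling without slipping gives ω = v/R, so the total kinetic energy is ½Mv² + ½Iω² = ½(1+k)Mv² = (5/8)Mv².
Setting this equal to Mgh gives the vertical rise h = (1+k)v₀²/(2g) = 1.25×8.99²/(2×10) = 5.051 m.
Along the incline, d = h/sinθ = 5.051/sin13.2° ≈ 22.1 m.

d ≈ 22.1 m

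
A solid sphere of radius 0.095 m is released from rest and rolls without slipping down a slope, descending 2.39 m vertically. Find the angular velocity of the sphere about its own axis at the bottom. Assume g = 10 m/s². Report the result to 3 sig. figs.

ω ≈ 61.5 rad/s

For this body I = (2/5)MR², i.e. k = I/(MR²) = 0.4.
Since it rolls without slipping, ω = v/R and KE = ½Mv² + ½Iω² = ½(1+k)Mv² = (7/10)Mv².
Energy conservation Mgh = ½(1+k)Mv² gives v = √(2gh/(1+k)) = √(2 × 10 × 2.39 / 1.4) = 5.843 m/s.
The angular speed follows from ω = v/R = 5.843/0.095 ≈ 61.5 rad/s.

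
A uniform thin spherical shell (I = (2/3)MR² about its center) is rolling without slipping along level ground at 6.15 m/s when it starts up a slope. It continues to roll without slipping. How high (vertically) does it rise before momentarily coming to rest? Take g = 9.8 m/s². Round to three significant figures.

Here I = (2/3)MR², so the shape factor k = I/(MR²) = 2/3.
Since it rolls without slipping, ω = v/R and KE = ½Mv² + ½Iω² = ½(1+k)Mv² = (5/6)Mv².
All of this converts to potential energy at the highest point: (5/6)Mv₀² = Mgh.
Thus h = (1+k)v₀²/(2g) = 1.667 × 6.15² / (2 × 9.8) ≈ 3.22 m.

h ≈ 3.22 m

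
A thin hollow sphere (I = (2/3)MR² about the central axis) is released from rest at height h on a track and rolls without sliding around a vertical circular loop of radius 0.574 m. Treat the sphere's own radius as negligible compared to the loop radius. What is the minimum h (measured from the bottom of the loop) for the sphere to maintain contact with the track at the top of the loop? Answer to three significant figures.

The moment of inertia is (2/3)MR², giving k ≡ I/(MR²) = 2/3.
At the top, contact is just lost when gravity alone supplies the centripetal force: Mg = Mv_top²/r, i.e. v_top² = gr.
With ω = v/R, the kinetic energy at speed v is ½(1+k)Mv² = (5/6)Mv².
Energy conservation from release (height h) to the top (height 2r): Mgh = Mg(2r) + (5/6)M·gr.
Thus h_min = 2r + (1+k)r/2 = r(2 + 1.667/2) = 0.574 × 2.833 ≈ 1.63 m.

h_min ≈ 1.63 m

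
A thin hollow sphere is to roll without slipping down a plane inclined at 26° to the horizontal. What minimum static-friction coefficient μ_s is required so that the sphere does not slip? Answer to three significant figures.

μ_min ≈ 0.195

Here I = (2/3)MR², so the shape factor k = I/(MR²) = 2/3.
Translational: Mg sinθ − f = Ma. Rotational about the CM: fR = Iα = kMRa, so f = kMa.
These give a = g sinθ/(1+k) and the required friction f = kMg sinθ/(1+k).
The normal force is N = Mg cosθ, so μ_min = f/N = k tanθ/(1+k).
μ_min = (2/3) × tan26° / 1.667 ≈ 0.195.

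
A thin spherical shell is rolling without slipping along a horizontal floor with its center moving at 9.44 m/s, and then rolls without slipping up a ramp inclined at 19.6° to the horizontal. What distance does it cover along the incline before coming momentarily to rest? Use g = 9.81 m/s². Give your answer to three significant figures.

The moment of inertia is (2/3)MR², giving k ≡ I/(MR²) = 2/3.
The rolling condition ω = v/R makes the rotational term ½I(v/R)² = ½kMv², so KE_total = ½(1+k)Mv² = (5/6)Mv².
Setting this equal to Mgh gives the vertical rise h = (1+k)v₀²/(2g) = 1.667×9.44²/(2×9.81) = 7.57 m.
The distance along the slope is d = h/sinθ = 7.57/sin19.6° ≈ 22.6 m.

d ≈ 22.6 m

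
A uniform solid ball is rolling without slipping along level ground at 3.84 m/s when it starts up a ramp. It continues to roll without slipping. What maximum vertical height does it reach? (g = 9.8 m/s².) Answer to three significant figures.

The moment of inertia is (2/5)MR², giving k ≡ I/(MR²) = 0.4.
Rolling without slipping gives ω = v/R, so the total kinetic energy is ½Mv² + ½Iω² = ½(1+k)Mv² = (7/10)Mv².
All of this converts to potential energy at the highest point: (7/10)Mv₀² = Mgh.
Thus h = (1+k)v₀²/(2g) = 1.4 × 3.84² / (2 × 9.8) ≈ 1.05 m.

h ≈ 1.05 m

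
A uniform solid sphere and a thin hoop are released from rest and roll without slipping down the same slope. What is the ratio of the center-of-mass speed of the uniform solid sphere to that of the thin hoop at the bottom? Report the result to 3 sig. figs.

v_ratio ≈ 1.20

Each satisfies Mgh = ½(1+k)Mv² with k = I/(MR²), so v ∝ 1/√(1+k).
For the uniform solid sphere k = 0.4; for the thin hoop k = 1.
v₁/v₂ = √((1+k₂)/(1+k₁)) = √(2/1.4) ≈ 1.20.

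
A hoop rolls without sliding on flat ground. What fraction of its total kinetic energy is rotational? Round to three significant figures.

Here I = MR², so the shape factor k = I/(MR²) = 1.
Since ω = v/R, the translational part is ½Mv² and the rotational part is ½I(v/R)² = ½kMv²; the total is ½(1+k)Mv².
The rotational fraction is therefore k/(1+k) = 1/2 ≈ 0.500.

fraction ≈ 0.500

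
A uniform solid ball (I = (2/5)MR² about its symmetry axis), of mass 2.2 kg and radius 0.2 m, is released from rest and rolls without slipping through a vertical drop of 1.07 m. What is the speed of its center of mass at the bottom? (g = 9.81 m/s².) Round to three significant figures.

With I = (2/5)MR², the ratio k = I/(MR²) is 0.4.
Since it rolls without slipping, ω = v/R and KE = ½Mv² + ½Iω² = ½(1+k)Mv² = (7/10)Mv².
Setting Mgh = (7/10)Mv² gives v = √(2gh/(1+k)) = √(2·9.81·1.07/1.4) ≈ 3.87 m/s.

v ≈ 3.87 m/s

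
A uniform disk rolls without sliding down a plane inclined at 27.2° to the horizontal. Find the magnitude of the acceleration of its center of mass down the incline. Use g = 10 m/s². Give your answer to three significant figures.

a ≈ 3.05 m/s²

Here I = (1/2)MR², so the shape factor k = I/(MR²) = 0.5.
Translational: Mg sinθ − f = Ma. Rotational about the CM: fR = Iα = kMRa, so f = kMa.
Eliminating f: Mg sinθ = (1+k)Ma, so a = g sinθ/(1+k) = 10 × sin27.2° / 1.5 ≈ 3.05 m/s².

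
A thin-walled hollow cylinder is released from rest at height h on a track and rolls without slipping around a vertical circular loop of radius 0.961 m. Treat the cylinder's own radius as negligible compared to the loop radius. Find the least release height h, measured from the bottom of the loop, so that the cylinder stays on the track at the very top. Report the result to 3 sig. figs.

The moment of inertia is MR², giving k ≡ I/(MR²) = 1.
At the top of the loop, the minimum-contact condition is Mg = Mv_top²/r, so v_top² = gr.
With ω = v/R, the kinetic energy at speed v is ½(1+k)Mv² = Mv².
Energy conservation from release (height h) to the top (height 2r): Mgh = Mg(2r) + M·gr.
Thus h_min = 2r + (1+k)r/2 = r(2 + 2/2) = 0.961 × 3 ≈ 2.88 m.

h_min ≈ 2.88 m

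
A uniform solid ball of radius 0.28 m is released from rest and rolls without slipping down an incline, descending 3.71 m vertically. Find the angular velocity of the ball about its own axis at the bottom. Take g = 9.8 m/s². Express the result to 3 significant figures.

Here I = (2/5)MR², so the shape factor k = I/(MR²) = 0.4.
Pure rolling means v = ωR; then KE = ½Mv² + ½I(v/R)² = ½(1+k)Mv² = (7/10)Mv².
Energy conservation Mgh = ½(1+k)Mv² gives v = √(2gh/(1+k)) = √(2 × 9.8 × 3.71 / 1.4) = 7.207 m/s.
Then ω = v/R = 7.207 / 0.28 ≈ 25.7 rad/s.

ω ≈ 25.7 rad/s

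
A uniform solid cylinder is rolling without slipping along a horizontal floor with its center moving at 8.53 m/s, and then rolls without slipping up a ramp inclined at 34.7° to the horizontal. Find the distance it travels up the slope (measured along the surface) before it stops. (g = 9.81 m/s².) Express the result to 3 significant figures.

For this body I = (1/2)MR², i.e. k = I/(MR²) = 0.5.
Rolling without slipping gives ω = v/R, so the total kinetic energy is ½Mv² + ½Iω² = ½(1+k)Mv² = (3/4)Mv².
Setting this equal to Mgh gives the vertical rise h = (1+k)v₀²/(2g) = 1.5×8.53²/(2×9.81) = 5.563 m.
Along the incline, d = h/sinθ = 5.563/sin34.7° ≈ 9.77 m.

d ≈ 9.77 m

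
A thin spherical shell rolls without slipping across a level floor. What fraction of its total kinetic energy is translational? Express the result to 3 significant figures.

fraction ≈ 0.600

The moment of inertia is (2/3)MR², giving k ≡ I/(MR²) = 2/3.
Since ω = v/R, the translational part is ½Mv² and the rotational part is ½I(v/R)² = ½kMv²; the total is ½(1+k)Mv².
The translational fraction is therefore 1/(1+k) = 1/1.667 ≈ 0.600.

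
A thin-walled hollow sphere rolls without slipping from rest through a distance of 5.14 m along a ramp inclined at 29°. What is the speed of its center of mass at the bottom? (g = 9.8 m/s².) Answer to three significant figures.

For this body I = (2/3)MR², i.e. k = I/(MR²) = 2/3.
Since it rolls without slipping, ω = v/R and KE = ½Mv² + ½Iω² = ½(1+k)Mv² = (5/6)Mv².
The vertical drop is h = L sinθ = 5.14 × sin29° = 2.492 m.
Energy conservation: Mgh = (5/6)Mv², so v = √(2gh/(1+k)) = √(2 × 9.8 × 2.492 / 1.667) ≈ 5.41 m/s.

v ≈ 5.41 m/s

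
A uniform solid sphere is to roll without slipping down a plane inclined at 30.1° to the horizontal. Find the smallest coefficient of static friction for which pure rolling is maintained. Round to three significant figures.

Here I = (2/5)MR², so the shape factor k = I/(MR²) = 0.4.
Newton's second law down the slope: Mg sinθ − f = Ma. The torque equation fR = Iα (with α = a/R) gives f = kMa.
These give a = g sinθ/(1+k) and the required friction f = kMg sinθ/(1+k).
The normal force is N = Mg cosθ, so μ_min = f/N = k tanθ/(1+k).
μ_min = 0.4 × tan30.1° / 1.4 ≈ 0.166.

μ_min ≈ 0.166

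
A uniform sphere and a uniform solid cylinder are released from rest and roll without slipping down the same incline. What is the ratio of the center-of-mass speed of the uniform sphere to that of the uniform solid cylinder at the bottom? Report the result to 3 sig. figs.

v_ratio ≈ 1.04

Each satisfies Mgh = ½(1+k)Mv² with k = I/(MR²), so v ∝ 1/√(1+k).
For the uniform sphere k = 0.4; for the uniform solid cylinder k = 0.5.
v₁/v₂ = √((1+k₂)/(1+k₁)) = √(1.5/1.4) ≈ 1.04.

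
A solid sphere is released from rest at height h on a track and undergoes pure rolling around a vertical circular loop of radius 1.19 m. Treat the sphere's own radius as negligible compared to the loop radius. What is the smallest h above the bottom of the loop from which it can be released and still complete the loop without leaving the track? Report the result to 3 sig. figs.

h_min ≈ 3.21 m

For this body I = (2/5)MR², i.e. k = I/(MR²) = 0.4.
At the top of the loop, the minimum-contact condition is Mg = Mv_top²/r, so v_top² = gr.
With ω = v/R, the kinetic energy at speed v is ½(1+k)Mv² = (7/10)Mv².
Energy conservation from release (height h) to the top (height 2r): Mgh = Mg(2r) + (7/10)M·gr.
Thus h_min = 2r + (1+k)r/2 = r(2 + 1.4/2) = 1.19 × 2.7 ≈ 3.21 m.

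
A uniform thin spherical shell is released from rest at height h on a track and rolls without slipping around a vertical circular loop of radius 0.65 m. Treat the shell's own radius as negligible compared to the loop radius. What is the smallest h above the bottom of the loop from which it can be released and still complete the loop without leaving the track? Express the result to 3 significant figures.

h_min ≈ 1.84 m

Here I = (2/3)MR², so the shape factor k = I/(MR²) = 2/3.
At the top, contact is just lost when gravity alone supplies the centripetal force: Mg = Mv_top²/r, i.e. v_top² = gr.
With ω = v/R, the kinetic energy at speed v is ½(1+k)Mv² = (5/6)Mv².
Energy conservation from release (height h) to the top (height 2r): Mgh = Mg(2r) + (5/6)M·gr.
Thus h_min = 2r + (1+k)r/2 = r(2 + 1.667/2) = 0.65 × 2.833 ≈ 1.84 m.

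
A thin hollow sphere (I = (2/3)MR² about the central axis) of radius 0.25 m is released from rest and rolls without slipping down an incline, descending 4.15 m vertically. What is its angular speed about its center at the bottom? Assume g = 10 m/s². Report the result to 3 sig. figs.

ω ≈ 28.2 rad/s

With I = (2/3)MR², the ratio k = I/(MR²) is 2/3.
Since it rolls without slipping, ω = v/R and KE = ½Mv² + ½Iω² = ½(1+k)Mv² = (5/6)Mv².
Energy conservation Mgh = ½(1+k)Mv² gives v = √(2gh/(1+k)) = √(2 × 10 × 4.15 / 1.667) = 7.057 m/s.
The angular speed follows from ω = v/R = 7.057/0.25 ≈ 28.2 rad/s.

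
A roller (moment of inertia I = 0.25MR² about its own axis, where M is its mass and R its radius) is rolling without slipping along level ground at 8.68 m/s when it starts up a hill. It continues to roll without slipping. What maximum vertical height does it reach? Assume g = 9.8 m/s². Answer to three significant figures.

The moment of inertia is 0.25MR², giving k ≡ I/(MR²) = 0.25.
Pure rolling means v = ωR; then KE = ½Mv² + ½I(v/R)² = ½(1+k)Mv² = (5/8)Mv².
All of this converts to potential energy at the highest point: (5/8)Mv₀² = Mgh.
Thus h = (1+k)v₀²/(2g) = 1.25 × 8.68² / (2 × 9.8) ≈ 4.81 m.

h ≈ 4.81 m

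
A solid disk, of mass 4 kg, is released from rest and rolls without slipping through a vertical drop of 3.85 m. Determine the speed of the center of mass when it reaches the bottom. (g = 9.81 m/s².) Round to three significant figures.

v ≈ 7.10 m/s

Here I = (1/2)MR², so the shape factor k = I/(MR²) = 0.5.
Pure rolling means v = ωR; then KE = ½Mv² + ½I(v/R)² = ½(1+k)Mv² = (3/4)Mv².
Energy conservation: Mgh = (3/4)Mv², so v = √(2gh/(1+k)) = √(2 × 9.81 × 3.85 / 1.5) ≈ 7.10 m/s.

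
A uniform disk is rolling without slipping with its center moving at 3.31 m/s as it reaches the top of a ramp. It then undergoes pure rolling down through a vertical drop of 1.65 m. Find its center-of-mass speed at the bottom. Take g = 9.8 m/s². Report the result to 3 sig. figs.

v ≈ 5.70 m/s

Here I = (1/2)MR², so the shape factor k = I/(MR²) = 0.5.
Since it rolls without slipping, ω = v/R and KE = ½Mv² + ½Iω² = ½(1+k)Mv² = (3/4)Mv².
Energy conservation: (3/4)Mv₀² + Mgh = (3/4)Mv², so v² = v₀² + 2gh/(1+k).
v = √(3.31² + 2×9.8×1.65/1.5) = √32.52 ≈ 5.70 m/s.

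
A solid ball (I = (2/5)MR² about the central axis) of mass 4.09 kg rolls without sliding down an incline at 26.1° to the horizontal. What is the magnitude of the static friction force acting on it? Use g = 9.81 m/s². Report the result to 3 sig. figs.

For this body I = (2/5)MR², i.e. k = I/(MR²) = 0.4.
Along the incline Mg sinθ − f = Ma, and torque about the center fR = Iα = kMR²(a/R) gives f = kMa.
Combining, a = g sinθ/(1+k) and f = kMa = kMg sinθ/(1+k).
f = 0.4 × 4.09 × 9.81 × sin26.1° / 1.4 ≈ 5.04 N.

f ≈ 5.04 N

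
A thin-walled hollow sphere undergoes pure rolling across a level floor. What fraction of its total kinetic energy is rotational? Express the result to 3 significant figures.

fraction ≈ 0.400

Here I = (2/3)MR², so the shape factor k = I/(MR²) = 2/3.
Since ω = v/R, the translational part is ½Mv² and the rotational part is ½I(v/R)² = ½kMv²; the total is ½(1+k)Mv².
The rotational fraction is therefore k/(1+k) = (2/3)/1.667 ≈ 0.400.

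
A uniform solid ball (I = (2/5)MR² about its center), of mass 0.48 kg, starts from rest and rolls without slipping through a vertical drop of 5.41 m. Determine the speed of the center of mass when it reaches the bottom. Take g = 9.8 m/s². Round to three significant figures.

v ≈ 8.70 m/s

With I = (2/5)MR², the ratio k = I/(MR²) is 0.4.
Rolling without slipping gives ω = v/R, so the total kinetic energy is ½Mv² + ½Iω² = ½(1+k)Mv² = (7/10)Mv².
Setting Mgh = (7/10)Mv² gives v = √(2gh/(1+k)) = √(2·9.8·5.41/1.4) ≈ 8.70 m/s.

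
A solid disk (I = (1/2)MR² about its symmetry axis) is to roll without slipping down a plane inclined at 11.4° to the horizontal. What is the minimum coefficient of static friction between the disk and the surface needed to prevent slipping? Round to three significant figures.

Here I = (1/2)MR², so the shape factor k = I/(MR²) = 0.5.
Newton's second law down the slope: Mg sinθ − f = Ma. The torque equation fR = Iα (with α = a/R) gives f = kMa.
These give a = g sinθ/(1+k) and the required friction f = kMg sinθ/(1+k).
The normal force is N = Mg cosθ, so μ_min = f/N = k tanθ/(1+k).
μ_min = 0.5 × tan11.4° / 1.5 ≈ 0.0672.

μ_min ≈ 0.0672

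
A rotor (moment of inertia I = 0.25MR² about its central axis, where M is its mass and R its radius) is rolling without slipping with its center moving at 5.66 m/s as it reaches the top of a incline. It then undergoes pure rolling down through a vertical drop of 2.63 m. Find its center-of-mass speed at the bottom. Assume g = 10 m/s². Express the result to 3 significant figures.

v ≈ 8.61 m/s

Here I = 0.25MR², so the shape factor k = I/(MR²) = 0.25.
Pure rolling means v = ωR; then KE = ½Mv² + ½I(v/R)² = ½(1+k)Mv² = (5/8)Mv².
Conserving energy between top and bottom: (5/8)Mv² = (5/8)Mv₀² + Mgh, hence v² = v₀² + 2gh/(1+k).
v = √(5.66² + 2×10×2.63/1.25) = √74.12 ≈ 8.61 m/s.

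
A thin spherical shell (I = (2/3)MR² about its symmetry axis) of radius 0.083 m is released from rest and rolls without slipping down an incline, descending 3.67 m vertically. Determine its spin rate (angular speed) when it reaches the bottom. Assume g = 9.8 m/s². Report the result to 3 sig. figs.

ω ≈ 79.2 rad/s

For this body I = (2/3)MR², i.e. k = I/(MR²) = 2/3.
The rolling condition ω = v/R makes the rotational term ½I(v/R)² = ½kMv², so KE_total = ½(1+k)Mv² = (5/6)Mv².
Energy conservation Mgh = ½(1+k)Mv² gives v = √(2gh/(1+k)) = √(2 × 9.8 × 3.67 / 1.667) = 6.57 m/s.
Then ω = v/R = 6.57 / 0.083 ≈ 79.2 rad/s.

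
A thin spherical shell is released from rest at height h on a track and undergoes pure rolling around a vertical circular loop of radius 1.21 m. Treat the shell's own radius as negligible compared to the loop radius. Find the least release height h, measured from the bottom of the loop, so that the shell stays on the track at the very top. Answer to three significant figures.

For this body I = (2/3)MR², i.e. k = I/(MR²) = 2/3.
At the top, contact is just lost when gravity alone supplies the centripetal force: Mg = Mv_top²/r, i.e. v_top² = gr.
With ω = v/R, the kinetic energy at speed v is ½(1+k)Mv² = (5/6)Mv².
Energy conservation from release (height h) to the top (height 2r): Mgh = Mg(2r) + (5/6)M·gr.
Thus h_min = 2r + (1+k)r/2 = r(2 + 1.667/2) = 1.21 × 2.833 ≈ 3.43 m.

h_min ≈ 3.43 m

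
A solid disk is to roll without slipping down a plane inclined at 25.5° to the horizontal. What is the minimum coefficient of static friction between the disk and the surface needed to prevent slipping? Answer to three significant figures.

With I = (1/2)MR², the ratio k = I/(MR²) is 0.5.
Along the incline Mg sinθ − f = Ma, and torque about the center fR = Iα = kMR²(a/R) gives f = kMa.
These give a = g sinθ/(1+k) and the required friction f = kMg sinθ/(1+k).
The normal force is N = Mg cosθ, so μ_min = f/N = k tanθ/(1+k).
μ_min = 0.5 × tan25.5° / 1.5 ≈ 0.159.

μ_min ≈ 0.159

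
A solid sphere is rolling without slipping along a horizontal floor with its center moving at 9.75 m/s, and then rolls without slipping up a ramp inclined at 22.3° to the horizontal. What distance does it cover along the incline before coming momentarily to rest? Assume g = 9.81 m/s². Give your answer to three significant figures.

The moment of inertia is (2/5)MR², giving k ≡ I/(MR²) = 0.4.
Rolling without slipping gives ω = v/R, so the total kinetic energy is ½Mv² + ½Iω² = ½(1+k)Mv² = (7/10)Mv².
Setting this equal to Mgh gives the vertical rise h = (1+k)v₀²/(2g) = 1.4×9.75²/(2×9.81) = 6.783 m.
The distance along the slope is d = h/sinθ = 6.783/sin22.3° ≈ 17.9 m.

d ≈ 17.9 m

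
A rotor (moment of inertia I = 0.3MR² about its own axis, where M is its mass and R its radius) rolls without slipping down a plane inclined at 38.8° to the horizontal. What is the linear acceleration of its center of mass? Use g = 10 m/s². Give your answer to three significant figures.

a ≈ 4.82 m/s²

For this body I = 0.3MR², i.e. k = I/(MR²) = 0.3.
Translational: Mg sinθ − f = Ma. Rotational about the CM: fR = Iα = kMRa, so f = kMa.
Eliminating f: Mg sinθ = (1+k)Ma, so a = g sinθ/(1+k) = 10 × sin38.8° / 1.3 ≈ 4.82 m/s².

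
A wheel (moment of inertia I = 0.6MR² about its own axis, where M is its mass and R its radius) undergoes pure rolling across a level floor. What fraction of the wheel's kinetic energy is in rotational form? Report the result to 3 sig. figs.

Here I = 0.6MR², so the shape factor k = I/(MR²) = 0.6.
Since ω = v/R, the translational part is ½Mv² and the rotational part is ½I(v/R)² = ½kMv²; the total is ½(1+k)Mv².
The rotational fraction is therefore k/(1+k) = 0.6/1.6 ≈ 0.375.

fraction ≈ 0.375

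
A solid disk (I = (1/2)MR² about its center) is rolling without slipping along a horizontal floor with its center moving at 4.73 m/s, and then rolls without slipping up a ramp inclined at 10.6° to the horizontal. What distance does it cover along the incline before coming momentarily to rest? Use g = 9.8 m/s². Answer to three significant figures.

d ≈ 9.31 m

Here I = (1/2)MR², so the shape factor k = I/(MR²) = 0.5.
Rolling without slipping gives ω = v/R, so the total kinetic energy is ½Mv² + ½Iω² = ½(1+k)Mv² = (3/4)Mv².
Setting this equal to Mgh gives the vertical rise h = (1+k)v₀²/(2g) = 1.5×4.73²/(2×9.8) = 1.712 m.
Along the incline, d = h/sinθ = 1.712/sin10.6° ≈ 9.31 m.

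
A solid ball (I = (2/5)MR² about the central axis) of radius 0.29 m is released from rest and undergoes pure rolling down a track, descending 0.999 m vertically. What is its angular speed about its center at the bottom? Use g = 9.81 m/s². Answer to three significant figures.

ω ≈ 12.9 rad/s

With I = (2/5)MR², the ratio k = I/(MR²) is 0.4.
Since it rolls without slipping, ω = v/R and KE = ½Mv² + ½Iω² = ½(1+k)Mv² = (7/10)Mv².
Energy conservation Mgh = ½(1+k)Mv² gives v = √(2gh/(1+k)) = √(2 × 9.81 × 0.999 / 1.4) = 3.742 m/s.
The angular speed follows from ω = v/R = 3.742/0.29 ≈ 12.9 rad/s.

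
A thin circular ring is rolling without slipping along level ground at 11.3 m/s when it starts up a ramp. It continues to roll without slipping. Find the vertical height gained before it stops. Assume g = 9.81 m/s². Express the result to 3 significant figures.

h ≈ 13.0 m

For this body I = MR², i.e. k = I/(MR²) = 1.
The rolling condition ω = v/R makes the rotational term ½I(v/R)² = ½kMv², so KE_total = ½(1+k)Mv² = Mv².
At the top the kinetic energy is zero, so Mv₀² = Mgh.
Thus h = (1+k)v₀²/(2g) = 2 × 11.3² / (2 × 9.81) ≈ 13.0 m.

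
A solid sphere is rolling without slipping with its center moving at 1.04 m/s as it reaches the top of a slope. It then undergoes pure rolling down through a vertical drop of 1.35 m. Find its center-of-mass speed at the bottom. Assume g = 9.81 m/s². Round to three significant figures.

For this body I = (2/5)MR², i.e. k = I/(MR²) = 0.4.
Rolling without slipping gives ω = v/R, so the total kinetic energy is ½Mv² + ½Iω² = ½(1+k)Mv² = (7/10)Mv².
Energy conservation: (7/10)Mv₀² + Mgh = (7/10)Mv², so v² = v₀² + 2gh/(1+k).
v = √(1.04² + 2×9.81×1.35/1.4) = √20 ≈ 4.47 m/s.

v ≈ 4.47 m/s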